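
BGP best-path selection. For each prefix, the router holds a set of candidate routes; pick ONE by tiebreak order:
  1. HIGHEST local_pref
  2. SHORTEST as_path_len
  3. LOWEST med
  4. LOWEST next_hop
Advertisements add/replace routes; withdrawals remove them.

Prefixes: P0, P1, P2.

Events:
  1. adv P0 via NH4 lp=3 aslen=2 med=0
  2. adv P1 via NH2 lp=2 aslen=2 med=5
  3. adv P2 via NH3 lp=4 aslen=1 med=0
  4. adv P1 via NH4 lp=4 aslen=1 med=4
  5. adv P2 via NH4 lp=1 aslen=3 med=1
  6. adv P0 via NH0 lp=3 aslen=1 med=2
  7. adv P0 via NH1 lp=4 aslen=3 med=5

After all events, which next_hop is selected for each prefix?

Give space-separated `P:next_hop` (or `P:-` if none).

Op 1: best P0=NH4 P1=- P2=-
Op 2: best P0=NH4 P1=NH2 P2=-
Op 3: best P0=NH4 P1=NH2 P2=NH3
Op 4: best P0=NH4 P1=NH4 P2=NH3
Op 5: best P0=NH4 P1=NH4 P2=NH3
Op 6: best P0=NH0 P1=NH4 P2=NH3
Op 7: best P0=NH1 P1=NH4 P2=NH3

Answer: P0:NH1 P1:NH4 P2:NH3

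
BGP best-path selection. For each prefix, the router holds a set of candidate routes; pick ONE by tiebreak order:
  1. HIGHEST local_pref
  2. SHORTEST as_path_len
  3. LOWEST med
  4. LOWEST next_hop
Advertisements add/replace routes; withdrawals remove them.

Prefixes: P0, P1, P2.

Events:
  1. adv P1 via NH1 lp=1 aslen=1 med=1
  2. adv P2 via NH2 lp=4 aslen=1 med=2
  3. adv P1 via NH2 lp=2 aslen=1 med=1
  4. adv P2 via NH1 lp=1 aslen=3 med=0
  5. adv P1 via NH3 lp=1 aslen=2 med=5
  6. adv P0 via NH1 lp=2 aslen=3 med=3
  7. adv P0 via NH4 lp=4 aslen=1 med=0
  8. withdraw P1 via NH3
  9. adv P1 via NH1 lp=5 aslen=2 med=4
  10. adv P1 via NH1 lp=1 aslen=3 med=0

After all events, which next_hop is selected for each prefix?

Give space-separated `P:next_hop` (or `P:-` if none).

Answer: P0:NH4 P1:NH2 P2:NH2

Derivation:
Op 1: best P0=- P1=NH1 P2=-
Op 2: best P0=- P1=NH1 P2=NH2
Op 3: best P0=- P1=NH2 P2=NH2
Op 4: best P0=- P1=NH2 P2=NH2
Op 5: best P0=- P1=NH2 P2=NH2
Op 6: best P0=NH1 P1=NH2 P2=NH2
Op 7: best P0=NH4 P1=NH2 P2=NH2
Op 8: best P0=NH4 P1=NH2 P2=NH2
Op 9: best P0=NH4 P1=NH1 P2=NH2
Op 10: best P0=NH4 P1=NH2 P2=NH2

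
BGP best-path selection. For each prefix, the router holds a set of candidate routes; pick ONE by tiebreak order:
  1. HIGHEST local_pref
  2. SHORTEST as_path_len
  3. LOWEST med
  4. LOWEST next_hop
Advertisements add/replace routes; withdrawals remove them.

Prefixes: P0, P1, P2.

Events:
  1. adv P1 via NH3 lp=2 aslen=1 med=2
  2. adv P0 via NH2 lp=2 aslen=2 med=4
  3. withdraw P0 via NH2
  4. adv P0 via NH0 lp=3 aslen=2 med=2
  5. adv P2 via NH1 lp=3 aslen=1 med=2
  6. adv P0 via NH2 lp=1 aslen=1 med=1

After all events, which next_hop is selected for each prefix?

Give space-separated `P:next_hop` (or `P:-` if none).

Op 1: best P0=- P1=NH3 P2=-
Op 2: best P0=NH2 P1=NH3 P2=-
Op 3: best P0=- P1=NH3 P2=-
Op 4: best P0=NH0 P1=NH3 P2=-
Op 5: best P0=NH0 P1=NH3 P2=NH1
Op 6: best P0=NH0 P1=NH3 P2=NH1

Answer: P0:NH0 P1:NH3 P2:NH1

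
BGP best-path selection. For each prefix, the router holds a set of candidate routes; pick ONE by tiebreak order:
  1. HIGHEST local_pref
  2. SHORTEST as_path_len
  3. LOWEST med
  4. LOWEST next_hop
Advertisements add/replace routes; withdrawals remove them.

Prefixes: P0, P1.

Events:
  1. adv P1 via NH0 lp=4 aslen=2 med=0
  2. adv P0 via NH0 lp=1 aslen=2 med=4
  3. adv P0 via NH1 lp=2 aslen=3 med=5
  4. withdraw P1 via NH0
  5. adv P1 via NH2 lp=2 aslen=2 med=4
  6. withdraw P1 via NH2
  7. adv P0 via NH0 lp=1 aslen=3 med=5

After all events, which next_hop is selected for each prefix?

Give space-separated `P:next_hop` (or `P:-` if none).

Op 1: best P0=- P1=NH0
Op 2: best P0=NH0 P1=NH0
Op 3: best P0=NH1 P1=NH0
Op 4: best P0=NH1 P1=-
Op 5: best P0=NH1 P1=NH2
Op 6: best P0=NH1 P1=-
Op 7: best P0=NH1 P1=-

Answer: P0:NH1 P1:-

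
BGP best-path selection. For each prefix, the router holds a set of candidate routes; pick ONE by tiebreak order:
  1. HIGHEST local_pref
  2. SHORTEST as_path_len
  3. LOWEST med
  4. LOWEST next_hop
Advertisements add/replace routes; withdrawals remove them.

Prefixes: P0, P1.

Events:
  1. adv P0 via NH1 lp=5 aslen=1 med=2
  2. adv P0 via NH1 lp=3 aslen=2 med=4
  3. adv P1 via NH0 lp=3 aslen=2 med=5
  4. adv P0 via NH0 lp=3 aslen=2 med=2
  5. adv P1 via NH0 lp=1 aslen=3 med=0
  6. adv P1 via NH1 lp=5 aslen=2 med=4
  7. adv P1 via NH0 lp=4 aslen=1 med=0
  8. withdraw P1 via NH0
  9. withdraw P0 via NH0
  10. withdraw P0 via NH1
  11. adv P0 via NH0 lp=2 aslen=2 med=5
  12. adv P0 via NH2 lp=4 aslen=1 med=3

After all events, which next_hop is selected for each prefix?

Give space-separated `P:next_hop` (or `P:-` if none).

Op 1: best P0=NH1 P1=-
Op 2: best P0=NH1 P1=-
Op 3: best P0=NH1 P1=NH0
Op 4: best P0=NH0 P1=NH0
Op 5: best P0=NH0 P1=NH0
Op 6: best P0=NH0 P1=NH1
Op 7: best P0=NH0 P1=NH1
Op 8: best P0=NH0 P1=NH1
Op 9: best P0=NH1 P1=NH1
Op 10: best P0=- P1=NH1
Op 11: best P0=NH0 P1=NH1
Op 12: best P0=NH2 P1=NH1

Answer: P0:NH2 P1:NH1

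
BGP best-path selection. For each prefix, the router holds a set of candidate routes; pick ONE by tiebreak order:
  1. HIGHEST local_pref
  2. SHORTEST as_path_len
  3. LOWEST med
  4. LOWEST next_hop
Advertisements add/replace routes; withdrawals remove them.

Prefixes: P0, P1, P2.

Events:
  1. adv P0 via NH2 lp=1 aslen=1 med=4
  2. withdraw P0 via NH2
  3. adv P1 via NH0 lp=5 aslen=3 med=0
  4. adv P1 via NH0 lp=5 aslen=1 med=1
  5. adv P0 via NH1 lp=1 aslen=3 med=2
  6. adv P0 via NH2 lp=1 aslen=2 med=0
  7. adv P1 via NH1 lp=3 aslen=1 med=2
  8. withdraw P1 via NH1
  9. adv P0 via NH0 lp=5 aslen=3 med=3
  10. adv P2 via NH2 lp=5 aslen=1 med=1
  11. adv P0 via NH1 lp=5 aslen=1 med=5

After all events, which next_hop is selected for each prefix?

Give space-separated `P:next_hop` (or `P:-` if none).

Op 1: best P0=NH2 P1=- P2=-
Op 2: best P0=- P1=- P2=-
Op 3: best P0=- P1=NH0 P2=-
Op 4: best P0=- P1=NH0 P2=-
Op 5: best P0=NH1 P1=NH0 P2=-
Op 6: best P0=NH2 P1=NH0 P2=-
Op 7: best P0=NH2 P1=NH0 P2=-
Op 8: best P0=NH2 P1=NH0 P2=-
Op 9: best P0=NH0 P1=NH0 P2=-
Op 10: best P0=NH0 P1=NH0 P2=NH2
Op 11: best P0=NH1 P1=NH0 P2=NH2

Answer: P0:NH1 P1:NH0 P2:NH2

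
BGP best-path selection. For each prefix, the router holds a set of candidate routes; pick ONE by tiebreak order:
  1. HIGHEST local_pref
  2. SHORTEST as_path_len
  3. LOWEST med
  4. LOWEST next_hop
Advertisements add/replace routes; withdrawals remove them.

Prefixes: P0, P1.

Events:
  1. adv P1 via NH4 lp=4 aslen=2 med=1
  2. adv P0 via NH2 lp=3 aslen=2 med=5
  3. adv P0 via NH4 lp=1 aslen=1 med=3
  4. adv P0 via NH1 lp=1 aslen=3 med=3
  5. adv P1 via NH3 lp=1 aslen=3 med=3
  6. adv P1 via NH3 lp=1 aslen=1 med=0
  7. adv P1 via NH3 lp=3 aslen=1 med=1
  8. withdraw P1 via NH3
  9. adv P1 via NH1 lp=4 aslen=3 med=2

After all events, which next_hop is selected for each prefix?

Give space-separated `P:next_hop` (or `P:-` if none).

Answer: P0:NH2 P1:NH4

Derivation:
Op 1: best P0=- P1=NH4
Op 2: best P0=NH2 P1=NH4
Op 3: best P0=NH2 P1=NH4
Op 4: best P0=NH2 P1=NH4
Op 5: best P0=NH2 P1=NH4
Op 6: best P0=NH2 P1=NH4
Op 7: best P0=NH2 P1=NH4
Op 8: best P0=NH2 P1=NH4
Op 9: best P0=NH2 P1=NH4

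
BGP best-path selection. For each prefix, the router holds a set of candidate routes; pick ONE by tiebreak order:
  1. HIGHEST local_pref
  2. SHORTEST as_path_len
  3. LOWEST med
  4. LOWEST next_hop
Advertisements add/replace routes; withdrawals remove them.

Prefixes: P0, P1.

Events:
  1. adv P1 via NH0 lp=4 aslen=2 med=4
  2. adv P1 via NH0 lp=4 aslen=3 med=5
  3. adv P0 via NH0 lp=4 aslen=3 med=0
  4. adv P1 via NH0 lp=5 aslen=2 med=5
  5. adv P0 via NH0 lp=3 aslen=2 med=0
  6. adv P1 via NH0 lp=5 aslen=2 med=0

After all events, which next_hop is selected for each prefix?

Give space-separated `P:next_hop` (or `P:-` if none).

Answer: P0:NH0 P1:NH0

Derivation:
Op 1: best P0=- P1=NH0
Op 2: best P0=- P1=NH0
Op 3: best P0=NH0 P1=NH0
Op 4: best P0=NH0 P1=NH0
Op 5: best P0=NH0 P1=NH0
Op 6: best P0=NH0 P1=NH0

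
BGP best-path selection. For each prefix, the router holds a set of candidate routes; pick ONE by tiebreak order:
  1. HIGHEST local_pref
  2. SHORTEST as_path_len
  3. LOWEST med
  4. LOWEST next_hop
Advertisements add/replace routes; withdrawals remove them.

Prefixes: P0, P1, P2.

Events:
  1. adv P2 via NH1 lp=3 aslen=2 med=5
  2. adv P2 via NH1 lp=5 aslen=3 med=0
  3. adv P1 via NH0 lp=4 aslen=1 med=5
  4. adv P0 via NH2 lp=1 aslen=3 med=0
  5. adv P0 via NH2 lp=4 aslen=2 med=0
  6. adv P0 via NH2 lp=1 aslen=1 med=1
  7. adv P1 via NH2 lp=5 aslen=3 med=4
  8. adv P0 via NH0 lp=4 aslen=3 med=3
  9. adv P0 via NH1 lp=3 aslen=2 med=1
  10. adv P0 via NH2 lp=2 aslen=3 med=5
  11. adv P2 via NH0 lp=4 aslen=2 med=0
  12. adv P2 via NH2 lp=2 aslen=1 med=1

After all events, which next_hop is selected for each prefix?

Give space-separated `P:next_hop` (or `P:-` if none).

Answer: P0:NH0 P1:NH2 P2:NH1

Derivation:
Op 1: best P0=- P1=- P2=NH1
Op 2: best P0=- P1=- P2=NH1
Op 3: best P0=- P1=NH0 P2=NH1
Op 4: best P0=NH2 P1=NH0 P2=NH1
Op 5: best P0=NH2 P1=NH0 P2=NH1
Op 6: best P0=NH2 P1=NH0 P2=NH1
Op 7: best P0=NH2 P1=NH2 P2=NH1
Op 8: best P0=NH0 P1=NH2 P2=NH1
Op 9: best P0=NH0 P1=NH2 P2=NH1
Op 10: best P0=NH0 P1=NH2 P2=NH1
Op 11: best P0=NH0 P1=NH2 P2=NH1
Op 12: best P0=NH0 P1=NH2 P2=NH1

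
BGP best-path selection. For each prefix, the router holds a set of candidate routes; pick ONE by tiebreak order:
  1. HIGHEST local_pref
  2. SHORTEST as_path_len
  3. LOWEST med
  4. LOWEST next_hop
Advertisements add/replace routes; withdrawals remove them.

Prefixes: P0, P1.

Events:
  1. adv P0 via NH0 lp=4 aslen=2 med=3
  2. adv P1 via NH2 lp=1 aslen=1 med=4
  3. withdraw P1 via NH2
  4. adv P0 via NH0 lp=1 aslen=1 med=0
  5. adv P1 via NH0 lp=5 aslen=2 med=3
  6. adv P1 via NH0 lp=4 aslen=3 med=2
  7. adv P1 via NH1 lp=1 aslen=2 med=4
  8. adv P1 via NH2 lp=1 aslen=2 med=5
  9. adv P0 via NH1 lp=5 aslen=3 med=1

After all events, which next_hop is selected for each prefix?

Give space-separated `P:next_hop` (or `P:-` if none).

Answer: P0:NH1 P1:NH0

Derivation:
Op 1: best P0=NH0 P1=-
Op 2: best P0=NH0 P1=NH2
Op 3: best P0=NH0 P1=-
Op 4: best P0=NH0 P1=-
Op 5: best P0=NH0 P1=NH0
Op 6: best P0=NH0 P1=NH0
Op 7: best P0=NH0 P1=NH0
Op 8: best P0=NH0 P1=NH0
Op 9: best P0=NH1 P1=NH0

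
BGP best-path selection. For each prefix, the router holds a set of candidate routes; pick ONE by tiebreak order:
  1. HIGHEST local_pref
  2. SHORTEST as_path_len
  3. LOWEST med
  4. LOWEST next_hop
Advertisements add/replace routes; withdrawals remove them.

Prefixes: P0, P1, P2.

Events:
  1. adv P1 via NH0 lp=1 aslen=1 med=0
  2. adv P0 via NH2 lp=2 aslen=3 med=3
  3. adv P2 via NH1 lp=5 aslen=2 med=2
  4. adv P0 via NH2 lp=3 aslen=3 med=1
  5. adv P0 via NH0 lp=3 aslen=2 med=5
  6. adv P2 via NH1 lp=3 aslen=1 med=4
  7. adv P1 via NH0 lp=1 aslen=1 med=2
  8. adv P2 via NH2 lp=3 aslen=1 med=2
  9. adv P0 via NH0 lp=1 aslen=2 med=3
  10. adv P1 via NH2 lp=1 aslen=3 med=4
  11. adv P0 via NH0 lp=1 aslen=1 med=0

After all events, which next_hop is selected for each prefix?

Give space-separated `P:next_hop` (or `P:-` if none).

Op 1: best P0=- P1=NH0 P2=-
Op 2: best P0=NH2 P1=NH0 P2=-
Op 3: best P0=NH2 P1=NH0 P2=NH1
Op 4: best P0=NH2 P1=NH0 P2=NH1
Op 5: best P0=NH0 P1=NH0 P2=NH1
Op 6: best P0=NH0 P1=NH0 P2=NH1
Op 7: best P0=NH0 P1=NH0 P2=NH1
Op 8: best P0=NH0 P1=NH0 P2=NH2
Op 9: best P0=NH2 P1=NH0 P2=NH2
Op 10: best P0=NH2 P1=NH0 P2=NH2
Op 11: best P0=NH2 P1=NH0 P2=NH2

Answer: P0:NH2 P1:NH0 P2:NH2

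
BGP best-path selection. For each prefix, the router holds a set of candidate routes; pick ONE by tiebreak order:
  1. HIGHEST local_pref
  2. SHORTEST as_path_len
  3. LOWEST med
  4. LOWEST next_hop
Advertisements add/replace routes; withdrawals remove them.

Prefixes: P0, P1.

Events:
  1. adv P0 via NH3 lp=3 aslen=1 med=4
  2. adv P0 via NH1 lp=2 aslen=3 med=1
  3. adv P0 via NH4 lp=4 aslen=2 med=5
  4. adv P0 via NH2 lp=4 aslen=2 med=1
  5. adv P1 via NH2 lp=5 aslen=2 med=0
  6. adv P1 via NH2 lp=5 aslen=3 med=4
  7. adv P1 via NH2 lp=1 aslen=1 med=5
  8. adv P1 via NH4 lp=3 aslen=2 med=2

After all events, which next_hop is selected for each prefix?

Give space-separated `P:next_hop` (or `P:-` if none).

Op 1: best P0=NH3 P1=-
Op 2: best P0=NH3 P1=-
Op 3: best P0=NH4 P1=-
Op 4: best P0=NH2 P1=-
Op 5: best P0=NH2 P1=NH2
Op 6: best P0=NH2 P1=NH2
Op 7: best P0=NH2 P1=NH2
Op 8: best P0=NH2 P1=NH4

Answer: P0:NH2 P1:NH4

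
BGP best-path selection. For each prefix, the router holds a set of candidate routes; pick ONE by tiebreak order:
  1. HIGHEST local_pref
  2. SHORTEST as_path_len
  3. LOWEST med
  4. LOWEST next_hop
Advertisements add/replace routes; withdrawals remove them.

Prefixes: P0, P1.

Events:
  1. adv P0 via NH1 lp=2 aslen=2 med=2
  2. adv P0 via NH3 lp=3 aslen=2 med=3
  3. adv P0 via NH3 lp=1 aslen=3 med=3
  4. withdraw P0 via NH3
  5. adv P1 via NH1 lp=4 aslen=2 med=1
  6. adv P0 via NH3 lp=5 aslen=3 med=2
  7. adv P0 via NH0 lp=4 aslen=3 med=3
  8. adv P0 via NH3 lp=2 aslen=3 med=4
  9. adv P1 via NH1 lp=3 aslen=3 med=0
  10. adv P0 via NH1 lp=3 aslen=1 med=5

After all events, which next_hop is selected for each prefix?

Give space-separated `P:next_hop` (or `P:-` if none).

Op 1: best P0=NH1 P1=-
Op 2: best P0=NH3 P1=-
Op 3: best P0=NH1 P1=-
Op 4: best P0=NH1 P1=-
Op 5: best P0=NH1 P1=NH1
Op 6: best P0=NH3 P1=NH1
Op 7: best P0=NH3 P1=NH1
Op 8: best P0=NH0 P1=NH1
Op 9: best P0=NH0 P1=NH1
Op 10: best P0=NH0 P1=NH1

Answer: P0:NH0 P1:NH1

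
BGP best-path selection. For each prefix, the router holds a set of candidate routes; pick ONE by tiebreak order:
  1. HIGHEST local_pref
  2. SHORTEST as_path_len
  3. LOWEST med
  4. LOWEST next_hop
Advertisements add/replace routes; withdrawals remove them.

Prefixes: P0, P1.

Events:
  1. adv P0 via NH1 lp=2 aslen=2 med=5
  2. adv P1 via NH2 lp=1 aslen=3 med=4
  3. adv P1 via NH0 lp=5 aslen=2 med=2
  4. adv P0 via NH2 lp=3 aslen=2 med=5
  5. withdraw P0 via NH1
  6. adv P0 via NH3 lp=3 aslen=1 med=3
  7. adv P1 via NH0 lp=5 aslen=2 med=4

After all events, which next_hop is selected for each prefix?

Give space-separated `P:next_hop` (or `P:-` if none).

Op 1: best P0=NH1 P1=-
Op 2: best P0=NH1 P1=NH2
Op 3: best P0=NH1 P1=NH0
Op 4: best P0=NH2 P1=NH0
Op 5: best P0=NH2 P1=NH0
Op 6: best P0=NH3 P1=NH0
Op 7: best P0=NH3 P1=NH0

Answer: P0:NH3 P1:NH0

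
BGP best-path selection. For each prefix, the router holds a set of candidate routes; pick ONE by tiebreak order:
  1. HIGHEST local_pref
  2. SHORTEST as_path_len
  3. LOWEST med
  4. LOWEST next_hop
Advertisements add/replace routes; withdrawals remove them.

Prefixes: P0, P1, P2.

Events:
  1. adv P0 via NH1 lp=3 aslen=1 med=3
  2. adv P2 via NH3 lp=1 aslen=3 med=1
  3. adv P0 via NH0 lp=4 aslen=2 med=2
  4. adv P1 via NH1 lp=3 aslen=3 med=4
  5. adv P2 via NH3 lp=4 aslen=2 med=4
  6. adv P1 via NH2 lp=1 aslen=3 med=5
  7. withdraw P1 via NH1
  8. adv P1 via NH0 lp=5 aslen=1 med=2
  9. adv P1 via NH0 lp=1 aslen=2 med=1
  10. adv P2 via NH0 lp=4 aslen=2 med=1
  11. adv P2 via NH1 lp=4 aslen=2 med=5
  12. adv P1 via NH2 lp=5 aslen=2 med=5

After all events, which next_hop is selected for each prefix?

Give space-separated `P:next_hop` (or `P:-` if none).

Answer: P0:NH0 P1:NH2 P2:NH0

Derivation:
Op 1: best P0=NH1 P1=- P2=-
Op 2: best P0=NH1 P1=- P2=NH3
Op 3: best P0=NH0 P1=- P2=NH3
Op 4: best P0=NH0 P1=NH1 P2=NH3
Op 5: best P0=NH0 P1=NH1 P2=NH3
Op 6: best P0=NH0 P1=NH1 P2=NH3
Op 7: best P0=NH0 P1=NH2 P2=NH3
Op 8: best P0=NH0 P1=NH0 P2=NH3
Op 9: best P0=NH0 P1=NH0 P2=NH3
Op 10: best P0=NH0 P1=NH0 P2=NH0
Op 11: best P0=NH0 P1=NH0 P2=NH0
Op 12: best P0=NH0 P1=NH2 P2=NH0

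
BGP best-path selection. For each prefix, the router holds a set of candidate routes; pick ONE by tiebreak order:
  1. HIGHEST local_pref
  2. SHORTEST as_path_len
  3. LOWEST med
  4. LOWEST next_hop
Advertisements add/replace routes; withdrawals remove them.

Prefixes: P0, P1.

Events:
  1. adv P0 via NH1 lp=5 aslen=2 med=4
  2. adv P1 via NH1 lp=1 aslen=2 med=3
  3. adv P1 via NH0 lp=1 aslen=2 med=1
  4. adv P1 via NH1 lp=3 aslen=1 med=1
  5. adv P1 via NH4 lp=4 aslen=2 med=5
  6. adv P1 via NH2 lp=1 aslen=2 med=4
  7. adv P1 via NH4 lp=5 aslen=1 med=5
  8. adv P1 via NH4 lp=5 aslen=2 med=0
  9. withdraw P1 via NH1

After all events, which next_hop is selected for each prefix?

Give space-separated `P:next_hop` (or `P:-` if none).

Answer: P0:NH1 P1:NH4

Derivation:
Op 1: best P0=NH1 P1=-
Op 2: best P0=NH1 P1=NH1
Op 3: best P0=NH1 P1=NH0
Op 4: best P0=NH1 P1=NH1
Op 5: best P0=NH1 P1=NH4
Op 6: best P0=NH1 P1=NH4
Op 7: best P0=NH1 P1=NH4
Op 8: best P0=NH1 P1=NH4
Op 9: best P0=NH1 P1=NH4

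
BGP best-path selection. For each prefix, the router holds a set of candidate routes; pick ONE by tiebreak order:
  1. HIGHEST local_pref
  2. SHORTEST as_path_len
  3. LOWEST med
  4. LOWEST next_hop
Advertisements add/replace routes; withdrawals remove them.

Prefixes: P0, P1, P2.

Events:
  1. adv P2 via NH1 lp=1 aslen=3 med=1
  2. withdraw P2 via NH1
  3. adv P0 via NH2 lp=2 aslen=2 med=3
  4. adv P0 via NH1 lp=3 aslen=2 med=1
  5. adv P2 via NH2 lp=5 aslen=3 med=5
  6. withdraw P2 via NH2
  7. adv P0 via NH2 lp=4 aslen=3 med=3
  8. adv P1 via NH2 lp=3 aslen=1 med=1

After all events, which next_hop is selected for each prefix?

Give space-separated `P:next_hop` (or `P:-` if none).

Answer: P0:NH2 P1:NH2 P2:-

Derivation:
Op 1: best P0=- P1=- P2=NH1
Op 2: best P0=- P1=- P2=-
Op 3: best P0=NH2 P1=- P2=-
Op 4: best P0=NH1 P1=- P2=-
Op 5: best P0=NH1 P1=- P2=NH2
Op 6: best P0=NH1 P1=- P2=-
Op 7: best P0=NH2 P1=- P2=-
Op 8: best P0=NH2 P1=NH2 P2=-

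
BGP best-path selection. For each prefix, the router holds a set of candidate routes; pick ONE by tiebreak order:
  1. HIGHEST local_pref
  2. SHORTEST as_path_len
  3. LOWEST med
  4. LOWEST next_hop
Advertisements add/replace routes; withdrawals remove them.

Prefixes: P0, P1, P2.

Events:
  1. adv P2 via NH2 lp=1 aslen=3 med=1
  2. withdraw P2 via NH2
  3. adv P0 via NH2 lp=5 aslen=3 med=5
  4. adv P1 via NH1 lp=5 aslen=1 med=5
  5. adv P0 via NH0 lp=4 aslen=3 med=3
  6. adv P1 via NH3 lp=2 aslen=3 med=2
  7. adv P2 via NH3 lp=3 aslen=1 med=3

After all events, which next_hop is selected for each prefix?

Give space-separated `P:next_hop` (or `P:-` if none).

Op 1: best P0=- P1=- P2=NH2
Op 2: best P0=- P1=- P2=-
Op 3: best P0=NH2 P1=- P2=-
Op 4: best P0=NH2 P1=NH1 P2=-
Op 5: best P0=NH2 P1=NH1 P2=-
Op 6: best P0=NH2 P1=NH1 P2=-
Op 7: best P0=NH2 P1=NH1 P2=NH3

Answer: P0:NH2 P1:NH1 P2:NH3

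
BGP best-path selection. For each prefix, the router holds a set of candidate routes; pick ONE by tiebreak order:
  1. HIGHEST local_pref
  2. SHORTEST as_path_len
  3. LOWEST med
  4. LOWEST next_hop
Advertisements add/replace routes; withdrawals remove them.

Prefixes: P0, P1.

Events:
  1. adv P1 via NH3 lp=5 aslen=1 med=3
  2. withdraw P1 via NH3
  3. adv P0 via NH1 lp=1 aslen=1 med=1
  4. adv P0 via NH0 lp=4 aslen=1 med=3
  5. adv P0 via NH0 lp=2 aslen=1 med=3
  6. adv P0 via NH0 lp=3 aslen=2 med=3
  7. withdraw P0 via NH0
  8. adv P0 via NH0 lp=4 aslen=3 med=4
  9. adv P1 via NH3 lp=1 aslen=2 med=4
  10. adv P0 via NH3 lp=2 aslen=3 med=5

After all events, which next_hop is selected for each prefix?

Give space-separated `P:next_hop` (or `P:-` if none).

Op 1: best P0=- P1=NH3
Op 2: best P0=- P1=-
Op 3: best P0=NH1 P1=-
Op 4: best P0=NH0 P1=-
Op 5: best P0=NH0 P1=-
Op 6: best P0=NH0 P1=-
Op 7: best P0=NH1 P1=-
Op 8: best P0=NH0 P1=-
Op 9: best P0=NH0 P1=NH3
Op 10: best P0=NH0 P1=NH3

Answer: P0:NH0 P1:NH3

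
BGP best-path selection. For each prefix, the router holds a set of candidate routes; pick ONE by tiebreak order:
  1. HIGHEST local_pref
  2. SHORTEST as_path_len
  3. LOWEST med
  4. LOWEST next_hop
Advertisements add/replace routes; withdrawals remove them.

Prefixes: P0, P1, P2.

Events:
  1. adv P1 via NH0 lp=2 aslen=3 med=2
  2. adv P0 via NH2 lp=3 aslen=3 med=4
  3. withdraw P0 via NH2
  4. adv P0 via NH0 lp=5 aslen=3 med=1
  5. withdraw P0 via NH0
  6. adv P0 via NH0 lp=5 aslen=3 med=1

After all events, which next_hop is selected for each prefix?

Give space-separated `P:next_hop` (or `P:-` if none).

Op 1: best P0=- P1=NH0 P2=-
Op 2: best P0=NH2 P1=NH0 P2=-
Op 3: best P0=- P1=NH0 P2=-
Op 4: best P0=NH0 P1=NH0 P2=-
Op 5: best P0=- P1=NH0 P2=-
Op 6: best P0=NH0 P1=NH0 P2=-

Answer: P0:NH0 P1:NH0 P2:-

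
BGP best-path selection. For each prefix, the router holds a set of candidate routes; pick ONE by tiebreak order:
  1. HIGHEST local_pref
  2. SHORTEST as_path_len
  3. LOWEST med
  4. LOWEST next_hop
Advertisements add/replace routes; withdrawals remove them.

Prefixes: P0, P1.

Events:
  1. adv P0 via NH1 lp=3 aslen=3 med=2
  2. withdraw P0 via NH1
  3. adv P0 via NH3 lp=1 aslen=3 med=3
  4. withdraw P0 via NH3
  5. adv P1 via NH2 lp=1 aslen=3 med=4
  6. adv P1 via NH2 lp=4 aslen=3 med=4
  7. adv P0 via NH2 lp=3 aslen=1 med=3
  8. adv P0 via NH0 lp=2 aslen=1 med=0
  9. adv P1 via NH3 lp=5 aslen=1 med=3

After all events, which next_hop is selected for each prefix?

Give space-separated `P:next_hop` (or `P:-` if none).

Op 1: best P0=NH1 P1=-
Op 2: best P0=- P1=-
Op 3: best P0=NH3 P1=-
Op 4: best P0=- P1=-
Op 5: best P0=- P1=NH2
Op 6: best P0=- P1=NH2
Op 7: best P0=NH2 P1=NH2
Op 8: best P0=NH2 P1=NH2
Op 9: best P0=NH2 P1=NH3

Answer: P0:NH2 P1:NH3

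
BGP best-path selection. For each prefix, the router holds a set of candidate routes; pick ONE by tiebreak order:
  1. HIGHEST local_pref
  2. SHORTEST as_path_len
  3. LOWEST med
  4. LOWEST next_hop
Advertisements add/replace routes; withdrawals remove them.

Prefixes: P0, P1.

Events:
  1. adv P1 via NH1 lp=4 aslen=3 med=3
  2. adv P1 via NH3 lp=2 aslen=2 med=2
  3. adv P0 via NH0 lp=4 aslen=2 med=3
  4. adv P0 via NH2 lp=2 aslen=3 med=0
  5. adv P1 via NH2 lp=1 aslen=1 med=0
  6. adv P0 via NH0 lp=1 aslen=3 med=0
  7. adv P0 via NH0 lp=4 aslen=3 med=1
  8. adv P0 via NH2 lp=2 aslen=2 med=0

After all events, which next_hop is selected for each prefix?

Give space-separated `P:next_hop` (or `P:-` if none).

Answer: P0:NH0 P1:NH1

Derivation:
Op 1: best P0=- P1=NH1
Op 2: best P0=- P1=NH1
Op 3: best P0=NH0 P1=NH1
Op 4: best P0=NH0 P1=NH1
Op 5: best P0=NH0 P1=NH1
Op 6: best P0=NH2 P1=NH1
Op 7: best P0=NH0 P1=NH1
Op 8: best P0=NH0 P1=NH1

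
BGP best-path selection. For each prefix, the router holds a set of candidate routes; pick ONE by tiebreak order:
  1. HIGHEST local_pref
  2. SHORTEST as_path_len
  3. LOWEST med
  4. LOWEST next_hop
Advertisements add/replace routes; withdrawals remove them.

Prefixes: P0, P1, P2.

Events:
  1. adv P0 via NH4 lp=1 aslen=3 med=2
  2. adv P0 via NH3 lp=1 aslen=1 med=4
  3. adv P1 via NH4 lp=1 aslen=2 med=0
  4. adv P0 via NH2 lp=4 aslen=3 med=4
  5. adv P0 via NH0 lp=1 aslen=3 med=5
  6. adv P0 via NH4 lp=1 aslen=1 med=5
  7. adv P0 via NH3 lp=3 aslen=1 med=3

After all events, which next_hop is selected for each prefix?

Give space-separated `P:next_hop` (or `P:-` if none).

Op 1: best P0=NH4 P1=- P2=-
Op 2: best P0=NH3 P1=- P2=-
Op 3: best P0=NH3 P1=NH4 P2=-
Op 4: best P0=NH2 P1=NH4 P2=-
Op 5: best P0=NH2 P1=NH4 P2=-
Op 6: best P0=NH2 P1=NH4 P2=-
Op 7: best P0=NH2 P1=NH4 P2=-

Answer: P0:NH2 P1:NH4 P2:-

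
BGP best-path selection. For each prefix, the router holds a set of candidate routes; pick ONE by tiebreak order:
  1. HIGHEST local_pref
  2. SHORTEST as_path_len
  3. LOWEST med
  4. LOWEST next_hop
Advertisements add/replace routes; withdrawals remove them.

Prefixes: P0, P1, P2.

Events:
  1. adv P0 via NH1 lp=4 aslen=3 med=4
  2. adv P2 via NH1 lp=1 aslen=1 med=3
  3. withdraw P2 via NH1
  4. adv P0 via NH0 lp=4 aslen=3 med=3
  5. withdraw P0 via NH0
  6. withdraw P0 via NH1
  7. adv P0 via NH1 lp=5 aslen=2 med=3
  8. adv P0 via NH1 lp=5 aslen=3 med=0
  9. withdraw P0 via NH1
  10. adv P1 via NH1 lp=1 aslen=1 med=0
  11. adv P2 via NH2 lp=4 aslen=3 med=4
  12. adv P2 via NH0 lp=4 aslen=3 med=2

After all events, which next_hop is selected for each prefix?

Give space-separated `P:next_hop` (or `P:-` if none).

Answer: P0:- P1:NH1 P2:NH0

Derivation:
Op 1: best P0=NH1 P1=- P2=-
Op 2: best P0=NH1 P1=- P2=NH1
Op 3: best P0=NH1 P1=- P2=-
Op 4: best P0=NH0 P1=- P2=-
Op 5: best P0=NH1 P1=- P2=-
Op 6: best P0=- P1=- P2=-
Op 7: best P0=NH1 P1=- P2=-
Op 8: best P0=NH1 P1=- P2=-
Op 9: best P0=- P1=- P2=-
Op 10: best P0=- P1=NH1 P2=-
Op 11: best P0=- P1=NH1 P2=NH2
Op 12: best P0=- P1=NH1 P2=NH0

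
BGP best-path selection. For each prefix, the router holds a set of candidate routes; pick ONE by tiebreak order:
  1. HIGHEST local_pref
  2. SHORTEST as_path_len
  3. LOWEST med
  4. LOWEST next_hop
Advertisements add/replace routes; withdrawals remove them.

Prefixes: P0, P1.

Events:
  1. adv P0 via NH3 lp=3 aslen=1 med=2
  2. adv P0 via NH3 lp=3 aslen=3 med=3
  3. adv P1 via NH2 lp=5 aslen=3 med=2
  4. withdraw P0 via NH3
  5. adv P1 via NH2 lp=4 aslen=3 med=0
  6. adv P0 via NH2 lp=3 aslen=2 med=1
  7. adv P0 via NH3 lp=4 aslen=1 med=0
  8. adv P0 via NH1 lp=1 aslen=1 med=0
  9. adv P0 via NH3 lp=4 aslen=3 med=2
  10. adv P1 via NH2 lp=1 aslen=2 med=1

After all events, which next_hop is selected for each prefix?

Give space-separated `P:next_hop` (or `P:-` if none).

Op 1: best P0=NH3 P1=-
Op 2: best P0=NH3 P1=-
Op 3: best P0=NH3 P1=NH2
Op 4: best P0=- P1=NH2
Op 5: best P0=- P1=NH2
Op 6: best P0=NH2 P1=NH2
Op 7: best P0=NH3 P1=NH2
Op 8: best P0=NH3 P1=NH2
Op 9: best P0=NH3 P1=NH2
Op 10: best P0=NH3 P1=NH2

Answer: P0:NH3 P1:NH2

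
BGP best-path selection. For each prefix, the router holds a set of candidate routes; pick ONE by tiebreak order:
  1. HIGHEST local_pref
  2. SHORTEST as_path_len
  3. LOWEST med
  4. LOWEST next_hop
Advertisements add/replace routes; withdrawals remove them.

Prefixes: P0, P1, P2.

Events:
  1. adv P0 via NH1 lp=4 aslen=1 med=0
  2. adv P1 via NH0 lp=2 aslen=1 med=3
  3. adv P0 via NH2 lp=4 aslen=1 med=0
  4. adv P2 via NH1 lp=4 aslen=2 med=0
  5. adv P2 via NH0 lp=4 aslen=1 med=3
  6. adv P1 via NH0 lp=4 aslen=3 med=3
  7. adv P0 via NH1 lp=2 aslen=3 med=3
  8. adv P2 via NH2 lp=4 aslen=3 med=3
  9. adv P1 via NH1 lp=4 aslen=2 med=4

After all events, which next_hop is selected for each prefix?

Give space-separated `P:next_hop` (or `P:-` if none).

Op 1: best P0=NH1 P1=- P2=-
Op 2: best P0=NH1 P1=NH0 P2=-
Op 3: best P0=NH1 P1=NH0 P2=-
Op 4: best P0=NH1 P1=NH0 P2=NH1
Op 5: best P0=NH1 P1=NH0 P2=NH0
Op 6: best P0=NH1 P1=NH0 P2=NH0
Op 7: best P0=NH2 P1=NH0 P2=NH0
Op 8: best P0=NH2 P1=NH0 P2=NH0
Op 9: best P0=NH2 P1=NH1 P2=NH0

Answer: P0:NH2 P1:NH1 P2:NH0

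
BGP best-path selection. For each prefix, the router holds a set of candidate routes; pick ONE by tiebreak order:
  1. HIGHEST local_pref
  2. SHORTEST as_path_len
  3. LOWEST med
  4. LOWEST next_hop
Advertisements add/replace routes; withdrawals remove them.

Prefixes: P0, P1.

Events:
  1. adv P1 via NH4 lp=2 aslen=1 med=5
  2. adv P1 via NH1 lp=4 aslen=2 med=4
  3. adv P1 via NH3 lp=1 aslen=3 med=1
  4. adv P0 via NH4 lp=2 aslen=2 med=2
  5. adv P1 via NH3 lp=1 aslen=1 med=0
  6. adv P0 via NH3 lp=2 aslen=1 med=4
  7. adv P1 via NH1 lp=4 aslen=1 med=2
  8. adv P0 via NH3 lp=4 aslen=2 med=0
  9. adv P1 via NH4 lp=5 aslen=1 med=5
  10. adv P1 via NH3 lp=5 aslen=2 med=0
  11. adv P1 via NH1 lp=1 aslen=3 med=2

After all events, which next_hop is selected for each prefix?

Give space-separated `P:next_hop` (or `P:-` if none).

Op 1: best P0=- P1=NH4
Op 2: best P0=- P1=NH1
Op 3: best P0=- P1=NH1
Op 4: best P0=NH4 P1=NH1
Op 5: best P0=NH4 P1=NH1
Op 6: best P0=NH3 P1=NH1
Op 7: best P0=NH3 P1=NH1
Op 8: best P0=NH3 P1=NH1
Op 9: best P0=NH3 P1=NH4
Op 10: best P0=NH3 P1=NH4
Op 11: best P0=NH3 P1=NH4

Answer: P0:NH3 P1:NH4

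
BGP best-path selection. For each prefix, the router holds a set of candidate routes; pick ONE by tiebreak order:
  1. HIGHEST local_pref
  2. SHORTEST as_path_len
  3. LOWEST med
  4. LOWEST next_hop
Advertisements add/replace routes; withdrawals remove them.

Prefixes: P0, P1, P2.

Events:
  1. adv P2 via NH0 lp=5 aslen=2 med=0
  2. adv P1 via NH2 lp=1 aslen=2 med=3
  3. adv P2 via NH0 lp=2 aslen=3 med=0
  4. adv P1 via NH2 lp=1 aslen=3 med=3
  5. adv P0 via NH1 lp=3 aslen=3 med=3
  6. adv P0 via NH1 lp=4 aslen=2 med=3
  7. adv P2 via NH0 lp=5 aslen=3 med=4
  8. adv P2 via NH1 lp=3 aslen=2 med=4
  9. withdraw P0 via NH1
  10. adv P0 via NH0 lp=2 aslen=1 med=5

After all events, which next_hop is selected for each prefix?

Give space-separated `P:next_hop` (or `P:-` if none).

Op 1: best P0=- P1=- P2=NH0
Op 2: best P0=- P1=NH2 P2=NH0
Op 3: best P0=- P1=NH2 P2=NH0
Op 4: best P0=- P1=NH2 P2=NH0
Op 5: best P0=NH1 P1=NH2 P2=NH0
Op 6: best P0=NH1 P1=NH2 P2=NH0
Op 7: best P0=NH1 P1=NH2 P2=NH0
Op 8: best P0=NH1 P1=NH2 P2=NH0
Op 9: best P0=- P1=NH2 P2=NH0
Op 10: best P0=NH0 P1=NH2 P2=NH0

Answer: P0:NH0 P1:NH2 P2:NH0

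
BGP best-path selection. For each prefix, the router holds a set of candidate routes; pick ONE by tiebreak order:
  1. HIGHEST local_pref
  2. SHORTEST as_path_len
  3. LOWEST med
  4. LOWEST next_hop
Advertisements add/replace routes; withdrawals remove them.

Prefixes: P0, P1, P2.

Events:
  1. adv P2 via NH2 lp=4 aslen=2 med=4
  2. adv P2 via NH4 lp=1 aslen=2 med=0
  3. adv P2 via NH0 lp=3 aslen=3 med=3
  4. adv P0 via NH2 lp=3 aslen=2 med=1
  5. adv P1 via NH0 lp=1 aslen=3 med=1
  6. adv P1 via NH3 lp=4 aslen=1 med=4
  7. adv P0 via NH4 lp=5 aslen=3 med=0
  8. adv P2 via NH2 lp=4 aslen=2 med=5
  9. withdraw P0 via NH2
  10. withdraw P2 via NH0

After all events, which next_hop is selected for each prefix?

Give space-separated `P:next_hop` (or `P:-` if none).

Answer: P0:NH4 P1:NH3 P2:NH2

Derivation:
Op 1: best P0=- P1=- P2=NH2
Op 2: best P0=- P1=- P2=NH2
Op 3: best P0=- P1=- P2=NH2
Op 4: best P0=NH2 P1=- P2=NH2
Op 5: best P0=NH2 P1=NH0 P2=NH2
Op 6: best P0=NH2 P1=NH3 P2=NH2
Op 7: best P0=NH4 P1=NH3 P2=NH2
Op 8: best P0=NH4 P1=NH3 P2=NH2
Op 9: best P0=NH4 P1=NH3 P2=NH2
Op 10: best P0=NH4 P1=NH3 P2=NH2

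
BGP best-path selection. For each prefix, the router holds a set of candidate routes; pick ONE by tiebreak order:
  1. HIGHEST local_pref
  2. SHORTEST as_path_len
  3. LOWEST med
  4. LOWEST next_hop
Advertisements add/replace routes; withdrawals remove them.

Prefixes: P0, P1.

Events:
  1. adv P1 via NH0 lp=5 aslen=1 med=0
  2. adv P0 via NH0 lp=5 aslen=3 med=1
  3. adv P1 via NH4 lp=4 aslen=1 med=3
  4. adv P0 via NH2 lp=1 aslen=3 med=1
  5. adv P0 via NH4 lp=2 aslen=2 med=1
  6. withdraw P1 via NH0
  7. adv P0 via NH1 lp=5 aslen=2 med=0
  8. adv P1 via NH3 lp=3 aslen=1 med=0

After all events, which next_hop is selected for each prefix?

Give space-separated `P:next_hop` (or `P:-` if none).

Answer: P0:NH1 P1:NH4

Derivation:
Op 1: best P0=- P1=NH0
Op 2: best P0=NH0 P1=NH0
Op 3: best P0=NH0 P1=NH0
Op 4: best P0=NH0 P1=NH0
Op 5: best P0=NH0 P1=NH0
Op 6: best P0=NH0 P1=NH4
Op 7: best P0=NH1 P1=NH4
Op 8: best P0=NH1 P1=NH4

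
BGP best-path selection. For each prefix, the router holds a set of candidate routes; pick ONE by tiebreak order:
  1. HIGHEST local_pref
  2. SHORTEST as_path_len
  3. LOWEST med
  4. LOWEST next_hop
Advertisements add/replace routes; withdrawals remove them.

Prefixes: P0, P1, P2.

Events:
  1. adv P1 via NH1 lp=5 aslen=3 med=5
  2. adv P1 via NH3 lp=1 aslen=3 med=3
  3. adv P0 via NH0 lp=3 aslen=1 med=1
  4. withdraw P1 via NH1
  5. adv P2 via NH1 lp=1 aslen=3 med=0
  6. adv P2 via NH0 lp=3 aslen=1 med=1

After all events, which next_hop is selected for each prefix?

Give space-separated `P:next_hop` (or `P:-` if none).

Answer: P0:NH0 P1:NH3 P2:NH0

Derivation:
Op 1: best P0=- P1=NH1 P2=-
Op 2: best P0=- P1=NH1 P2=-
Op 3: best P0=NH0 P1=NH1 P2=-
Op 4: best P0=NH0 P1=NH3 P2=-
Op 5: best P0=NH0 P1=NH3 P2=NH1
Op 6: best P0=NH0 P1=NH3 P2=NH0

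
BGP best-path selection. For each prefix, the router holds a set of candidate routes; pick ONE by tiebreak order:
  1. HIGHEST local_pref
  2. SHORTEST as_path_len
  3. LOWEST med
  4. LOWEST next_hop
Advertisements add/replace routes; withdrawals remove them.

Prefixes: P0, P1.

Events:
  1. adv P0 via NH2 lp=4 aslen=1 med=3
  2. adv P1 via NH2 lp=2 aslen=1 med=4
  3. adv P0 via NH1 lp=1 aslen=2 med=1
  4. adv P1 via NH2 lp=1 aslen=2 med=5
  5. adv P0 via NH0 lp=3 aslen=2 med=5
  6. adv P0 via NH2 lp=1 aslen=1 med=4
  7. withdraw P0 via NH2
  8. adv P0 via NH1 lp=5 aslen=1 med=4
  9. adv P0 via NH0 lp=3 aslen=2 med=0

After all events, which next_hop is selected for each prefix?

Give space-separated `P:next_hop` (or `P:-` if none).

Op 1: best P0=NH2 P1=-
Op 2: best P0=NH2 P1=NH2
Op 3: best P0=NH2 P1=NH2
Op 4: best P0=NH2 P1=NH2
Op 5: best P0=NH2 P1=NH2
Op 6: best P0=NH0 P1=NH2
Op 7: best P0=NH0 P1=NH2
Op 8: best P0=NH1 P1=NH2
Op 9: best P0=NH1 P1=NH2

Answer: P0:NH1 P1:NH2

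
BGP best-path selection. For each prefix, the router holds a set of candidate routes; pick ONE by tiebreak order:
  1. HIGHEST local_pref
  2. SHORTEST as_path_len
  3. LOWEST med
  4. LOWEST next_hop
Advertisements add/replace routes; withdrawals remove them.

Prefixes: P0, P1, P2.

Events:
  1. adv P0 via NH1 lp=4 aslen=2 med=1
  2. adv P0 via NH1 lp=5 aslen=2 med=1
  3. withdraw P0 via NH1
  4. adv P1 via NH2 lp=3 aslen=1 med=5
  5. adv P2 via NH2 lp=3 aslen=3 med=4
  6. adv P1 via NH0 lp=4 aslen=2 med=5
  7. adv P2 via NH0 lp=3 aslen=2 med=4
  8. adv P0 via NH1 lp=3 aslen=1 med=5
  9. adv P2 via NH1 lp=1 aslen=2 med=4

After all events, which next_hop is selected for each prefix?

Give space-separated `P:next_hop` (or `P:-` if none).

Op 1: best P0=NH1 P1=- P2=-
Op 2: best P0=NH1 P1=- P2=-
Op 3: best P0=- P1=- P2=-
Op 4: best P0=- P1=NH2 P2=-
Op 5: best P0=- P1=NH2 P2=NH2
Op 6: best P0=- P1=NH0 P2=NH2
Op 7: best P0=- P1=NH0 P2=NH0
Op 8: best P0=NH1 P1=NH0 P2=NH0
Op 9: best P0=NH1 P1=NH0 P2=NH0

Answer: P0:NH1 P1:NH0 P2:NH0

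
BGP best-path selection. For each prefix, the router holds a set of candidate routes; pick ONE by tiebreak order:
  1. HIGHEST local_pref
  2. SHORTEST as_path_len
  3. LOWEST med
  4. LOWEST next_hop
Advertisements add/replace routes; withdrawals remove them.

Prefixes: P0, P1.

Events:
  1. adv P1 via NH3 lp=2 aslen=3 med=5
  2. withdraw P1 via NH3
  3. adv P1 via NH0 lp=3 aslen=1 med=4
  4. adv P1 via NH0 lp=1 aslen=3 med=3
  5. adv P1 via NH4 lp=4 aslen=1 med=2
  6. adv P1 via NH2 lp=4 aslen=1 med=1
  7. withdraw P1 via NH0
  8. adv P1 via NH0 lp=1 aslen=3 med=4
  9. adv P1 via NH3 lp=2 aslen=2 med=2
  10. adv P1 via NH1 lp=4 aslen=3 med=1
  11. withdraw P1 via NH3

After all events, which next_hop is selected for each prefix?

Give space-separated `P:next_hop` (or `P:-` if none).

Op 1: best P0=- P1=NH3
Op 2: best P0=- P1=-
Op 3: best P0=- P1=NH0
Op 4: best P0=- P1=NH0
Op 5: best P0=- P1=NH4
Op 6: best P0=- P1=NH2
Op 7: best P0=- P1=NH2
Op 8: best P0=- P1=NH2
Op 9: best P0=- P1=NH2
Op 10: best P0=- P1=NH2
Op 11: best P0=- P1=NH2

Answer: P0:- P1:NH2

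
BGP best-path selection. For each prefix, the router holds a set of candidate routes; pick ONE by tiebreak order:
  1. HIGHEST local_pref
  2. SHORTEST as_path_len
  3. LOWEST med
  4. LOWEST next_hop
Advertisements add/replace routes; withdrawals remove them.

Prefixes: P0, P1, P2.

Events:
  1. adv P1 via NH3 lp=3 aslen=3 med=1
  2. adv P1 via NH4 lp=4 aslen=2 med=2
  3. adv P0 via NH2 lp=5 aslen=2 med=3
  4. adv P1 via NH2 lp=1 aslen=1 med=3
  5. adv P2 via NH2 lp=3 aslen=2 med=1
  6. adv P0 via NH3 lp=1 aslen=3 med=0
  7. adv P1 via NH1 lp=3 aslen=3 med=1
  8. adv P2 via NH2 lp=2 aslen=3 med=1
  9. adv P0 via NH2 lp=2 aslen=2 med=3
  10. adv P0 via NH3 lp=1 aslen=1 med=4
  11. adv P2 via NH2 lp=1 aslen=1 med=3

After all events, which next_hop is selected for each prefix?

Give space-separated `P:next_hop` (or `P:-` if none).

Op 1: best P0=- P1=NH3 P2=-
Op 2: best P0=- P1=NH4 P2=-
Op 3: best P0=NH2 P1=NH4 P2=-
Op 4: best P0=NH2 P1=NH4 P2=-
Op 5: best P0=NH2 P1=NH4 P2=NH2
Op 6: best P0=NH2 P1=NH4 P2=NH2
Op 7: best P0=NH2 P1=NH4 P2=NH2
Op 8: best P0=NH2 P1=NH4 P2=NH2
Op 9: best P0=NH2 P1=NH4 P2=NH2
Op 10: best P0=NH2 P1=NH4 P2=NH2
Op 11: best P0=NH2 P1=NH4 P2=NH2

Answer: P0:NH2 P1:NH4 P2:NH2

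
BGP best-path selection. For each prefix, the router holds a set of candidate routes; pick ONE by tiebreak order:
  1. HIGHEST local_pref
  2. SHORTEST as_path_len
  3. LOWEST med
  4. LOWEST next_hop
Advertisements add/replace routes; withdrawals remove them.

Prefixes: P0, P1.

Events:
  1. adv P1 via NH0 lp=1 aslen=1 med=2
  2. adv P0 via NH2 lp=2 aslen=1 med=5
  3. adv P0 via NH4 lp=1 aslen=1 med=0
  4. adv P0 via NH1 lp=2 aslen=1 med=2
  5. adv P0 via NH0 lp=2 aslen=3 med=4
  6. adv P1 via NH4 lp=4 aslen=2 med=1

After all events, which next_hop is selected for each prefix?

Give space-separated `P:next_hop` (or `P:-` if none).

Op 1: best P0=- P1=NH0
Op 2: best P0=NH2 P1=NH0
Op 3: best P0=NH2 P1=NH0
Op 4: best P0=NH1 P1=NH0
Op 5: best P0=NH1 P1=NH0
Op 6: best P0=NH1 P1=NH4

Answer: P0:NH1 P1:NH4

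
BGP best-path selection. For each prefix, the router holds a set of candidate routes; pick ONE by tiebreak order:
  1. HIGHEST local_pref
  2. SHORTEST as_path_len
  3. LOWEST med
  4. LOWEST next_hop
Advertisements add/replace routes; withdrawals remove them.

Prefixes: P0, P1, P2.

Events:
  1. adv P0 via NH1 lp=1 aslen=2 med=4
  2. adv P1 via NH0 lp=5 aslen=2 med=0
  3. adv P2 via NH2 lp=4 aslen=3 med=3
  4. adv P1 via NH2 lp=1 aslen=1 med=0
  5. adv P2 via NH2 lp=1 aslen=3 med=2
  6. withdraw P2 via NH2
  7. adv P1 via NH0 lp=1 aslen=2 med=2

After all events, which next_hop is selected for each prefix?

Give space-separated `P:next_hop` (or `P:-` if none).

Answer: P0:NH1 P1:NH2 P2:-

Derivation:
Op 1: best P0=NH1 P1=- P2=-
Op 2: best P0=NH1 P1=NH0 P2=-
Op 3: best P0=NH1 P1=NH0 P2=NH2
Op 4: best P0=NH1 P1=NH0 P2=NH2
Op 5: best P0=NH1 P1=NH0 P2=NH2
Op 6: best P0=NH1 P1=NH0 P2=-
Op 7: best P0=NH1 P1=NH2 P2=-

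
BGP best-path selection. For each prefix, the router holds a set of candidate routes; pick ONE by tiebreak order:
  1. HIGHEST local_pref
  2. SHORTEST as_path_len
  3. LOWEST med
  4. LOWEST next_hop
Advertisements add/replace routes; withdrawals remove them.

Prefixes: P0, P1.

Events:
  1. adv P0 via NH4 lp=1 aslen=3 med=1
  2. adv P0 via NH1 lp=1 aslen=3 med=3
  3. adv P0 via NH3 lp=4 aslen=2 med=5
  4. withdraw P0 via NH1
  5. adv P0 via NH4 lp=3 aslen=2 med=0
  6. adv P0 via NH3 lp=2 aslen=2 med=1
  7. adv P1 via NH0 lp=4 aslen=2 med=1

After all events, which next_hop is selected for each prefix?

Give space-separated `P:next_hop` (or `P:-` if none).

Op 1: best P0=NH4 P1=-
Op 2: best P0=NH4 P1=-
Op 3: best P0=NH3 P1=-
Op 4: best P0=NH3 P1=-
Op 5: best P0=NH3 P1=-
Op 6: best P0=NH4 P1=-
Op 7: best P0=NH4 P1=NH0

Answer: P0:NH4 P1:NH0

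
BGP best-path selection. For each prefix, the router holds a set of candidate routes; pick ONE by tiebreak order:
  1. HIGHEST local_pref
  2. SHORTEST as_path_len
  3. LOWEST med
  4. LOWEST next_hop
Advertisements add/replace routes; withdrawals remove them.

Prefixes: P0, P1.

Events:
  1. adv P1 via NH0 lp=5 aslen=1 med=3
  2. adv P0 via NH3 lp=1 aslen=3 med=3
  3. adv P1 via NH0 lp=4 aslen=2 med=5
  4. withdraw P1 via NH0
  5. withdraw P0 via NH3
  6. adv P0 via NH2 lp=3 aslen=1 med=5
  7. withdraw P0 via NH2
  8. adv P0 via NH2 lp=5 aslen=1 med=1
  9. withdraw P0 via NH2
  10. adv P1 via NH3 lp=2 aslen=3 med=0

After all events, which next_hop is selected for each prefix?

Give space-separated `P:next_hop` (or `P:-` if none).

Answer: P0:- P1:NH3

Derivation:
Op 1: best P0=- P1=NH0
Op 2: best P0=NH3 P1=NH0
Op 3: best P0=NH3 P1=NH0
Op 4: best P0=NH3 P1=-
Op 5: best P0=- P1=-
Op 6: best P0=NH2 P1=-
Op 7: best P0=- P1=-
Op 8: best P0=NH2 P1=-
Op 9: best P0=- P1=-
Op 10: best P0=- P1=NH3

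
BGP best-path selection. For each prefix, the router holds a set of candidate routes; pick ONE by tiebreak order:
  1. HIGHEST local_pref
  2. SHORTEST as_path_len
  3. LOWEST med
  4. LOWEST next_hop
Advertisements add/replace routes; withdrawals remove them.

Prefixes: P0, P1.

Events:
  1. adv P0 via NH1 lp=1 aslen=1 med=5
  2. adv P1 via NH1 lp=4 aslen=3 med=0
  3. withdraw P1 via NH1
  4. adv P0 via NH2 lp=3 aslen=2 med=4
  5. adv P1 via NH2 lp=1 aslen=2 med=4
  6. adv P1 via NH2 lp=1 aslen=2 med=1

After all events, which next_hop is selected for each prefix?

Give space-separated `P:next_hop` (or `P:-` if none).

Answer: P0:NH2 P1:NH2

Derivation:
Op 1: best P0=NH1 P1=-
Op 2: best P0=NH1 P1=NH1
Op 3: best P0=NH1 P1=-
Op 4: best P0=NH2 P1=-
Op 5: best P0=NH2 P1=NH2
Op 6: best P0=NH2 P1=NH2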